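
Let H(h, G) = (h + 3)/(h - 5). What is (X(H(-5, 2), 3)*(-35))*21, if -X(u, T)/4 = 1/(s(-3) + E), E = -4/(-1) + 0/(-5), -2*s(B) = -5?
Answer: 5880/13 ≈ 452.31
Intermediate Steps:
s(B) = 5/2 (s(B) = -½*(-5) = 5/2)
H(h, G) = (3 + h)/(-5 + h)
E = 4 (E = -4*(-1) + 0*(-⅕) = 4 + 0 = 4)
X(u, T) = -8/13 (X(u, T) = -4/(5/2 + 4) = -4/13/2 = -4*2/13 = -8/13)
(X(H(-5, 2), 3)*(-35))*21 = -8/13*(-35)*21 = (280/13)*21 = 5880/13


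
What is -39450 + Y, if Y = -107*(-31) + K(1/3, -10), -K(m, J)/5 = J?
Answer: -36083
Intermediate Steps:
K(m, J) = -5*J
Y = 3367 (Y = -107*(-31) - 5*(-10) = 3317 + 50 = 3367)
-39450 + Y = -39450 + 3367 = -36083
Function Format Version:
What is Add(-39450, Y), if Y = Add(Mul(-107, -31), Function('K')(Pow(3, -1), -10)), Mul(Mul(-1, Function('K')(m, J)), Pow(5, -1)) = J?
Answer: -36083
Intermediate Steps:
Function('K')(m, J) = Mul(-5, J)
Y = 3367 (Y = Add(Mul(-107, -31), Mul(-5, -10)) = Add(3317, 50) = 3367)
Add(-39450, Y) = Add(-39450, 3367) = -36083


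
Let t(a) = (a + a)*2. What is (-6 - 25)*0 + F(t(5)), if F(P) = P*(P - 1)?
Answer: 380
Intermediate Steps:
t(a) = 4*a (t(a) = (2*a)*2 = 4*a)
F(P) = P*(-1 + P)
(-6 - 25)*0 + F(t(5)) = (-6 - 25)*0 + (4*5)*(-1 + 4*5) = -31*0 + 20*(-1 + 20) = 0 + 20*19 = 0 + 380 = 380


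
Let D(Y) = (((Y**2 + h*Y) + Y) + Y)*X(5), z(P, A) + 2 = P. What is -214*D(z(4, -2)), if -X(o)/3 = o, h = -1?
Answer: 19260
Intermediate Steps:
z(P, A) = -2 + P
X(o) = -3*o
D(Y) = -15*Y - 15*Y**2 (D(Y) = (((Y**2 - Y) + Y) + Y)*(-3*5) = (Y**2 + Y)*(-15) = (Y + Y**2)*(-15) = -15*Y - 15*Y**2)
-214*D(z(4, -2)) = -(-3210)*(-2 + 4)*(1 + (-2 + 4)) = -(-3210)*2*(1 + 2) = -(-3210)*2*3 = -214*(-90) = 19260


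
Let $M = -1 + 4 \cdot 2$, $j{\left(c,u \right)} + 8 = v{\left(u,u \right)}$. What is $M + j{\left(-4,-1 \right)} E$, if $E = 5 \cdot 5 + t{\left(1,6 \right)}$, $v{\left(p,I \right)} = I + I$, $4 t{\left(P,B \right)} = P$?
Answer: $- \frac{491}{2} \approx -245.5$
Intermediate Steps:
$t{\left(P,B \right)} = \frac{P}{4}$
$v{\left(p,I \right)} = 2 I$
$j{\left(c,u \right)} = -8 + 2 u$
$E = \frac{101}{4}$ ($E = 5 \cdot 5 + \frac{1}{4} \cdot 1 = 25 + \frac{1}{4} = \frac{101}{4} \approx 25.25$)
$M = 7$ ($M = -1 + 8 = 7$)
$M + j{\left(-4,-1 \right)} E = 7 + \left(-8 + 2 \left(-1\right)\right) \frac{101}{4} = 7 + \left(-8 - 2\right) \frac{101}{4} = 7 - \frac{505}{2} = - \frac{491}{2}$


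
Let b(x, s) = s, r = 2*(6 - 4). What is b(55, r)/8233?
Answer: 4/8233 ≈ 0.00048585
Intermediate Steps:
r = 4 (r = 2*2 = 4)
b(55, r)/8233 = 4/8233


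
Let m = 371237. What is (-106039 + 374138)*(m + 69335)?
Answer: 118116912628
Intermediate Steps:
(-106039 + 374138)*(m + 69335) = (-106039 + 374138)*(371237 + 69335) = 268099*440572 = 118116912628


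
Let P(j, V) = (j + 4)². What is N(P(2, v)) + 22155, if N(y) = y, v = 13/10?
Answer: 22191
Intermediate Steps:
v = 13/10 (v = 13*(⅒) = 13/10 ≈ 1.3000)
P(j, V) = (4 + j)²
N(P(2, v)) + 22155 = (4 + 2)² + 22155 = 6² + 22155 = 36 + 22155 = 22191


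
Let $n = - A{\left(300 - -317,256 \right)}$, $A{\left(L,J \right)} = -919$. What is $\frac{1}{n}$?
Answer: $\frac{1}{919} \approx 0.0010881$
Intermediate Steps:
$n = 919$ ($n = \left(-1\right) \left(-919\right) = 919$)
$\frac{1}{n} = \frac{1}{919}$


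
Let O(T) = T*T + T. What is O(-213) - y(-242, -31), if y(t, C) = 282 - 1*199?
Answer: 45073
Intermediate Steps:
y(t, C) = 83 (y(t, C) = 282 - 199 = 83)
O(T) = T + T² (O(T) = T² + T = T + T²)
O(-213) - y(-242, -31) = -213*(1 - 213) - 1*83 = -213*(-212) - 83 = 45156 - 83 = 45073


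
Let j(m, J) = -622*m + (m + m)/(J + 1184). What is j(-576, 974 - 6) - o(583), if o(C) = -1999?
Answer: 96912755/269 ≈ 3.6027e+5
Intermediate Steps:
j(m, J) = -622*m + 2*m/(1184 + J) (j(m, J) = -622*m + (2*m)/(1184 + J) = -622*m + 2*m/(1184 + J))
j(-576, 974 - 6) - o(583) = -2*(-576)*(368223 + 311*(974 - 6))/(1184 + (974 - 6)) - 1*(-1999) = -2*(-576)*(368223 + 311*968)/(1184 + 968) + 1999 = -2*(-576)*(368223 + 301048)/2152 + 1999 = -2*(-576)*1/2152*669271 + 1999 = 96375024/269 + 1999 = 96912755/269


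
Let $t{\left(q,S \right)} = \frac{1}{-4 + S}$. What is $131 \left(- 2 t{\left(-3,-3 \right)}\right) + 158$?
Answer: $\frac{1368}{7} \approx 195.43$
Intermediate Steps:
$131 \left(- 2 t{\left(-3,-3 \right)}\right) + 158 = 131 \left(- \frac{2}{-4 - 3}\right) + 158 = 131 \left(- \frac{2}{-7}\right) + 158 = 131 \left(\left(-2\right) \left(- \frac{1}{7}\right)\right) + 158 = 131 \cdot \frac{2}{7} + 158 = \frac{262}{7} + 158 = \frac{1368}{7}$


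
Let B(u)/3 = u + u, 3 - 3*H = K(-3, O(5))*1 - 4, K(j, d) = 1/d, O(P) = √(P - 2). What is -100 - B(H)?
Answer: -114 + 2*√3/3 ≈ -112.85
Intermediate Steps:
O(P) = √(-2 + P)
H = 7/3 - √3/9 (H = 1 - (1/√(-2 + 5) - 4)/3 = 1 - (1/√3 - 4)/3 = 1 - ((√3/3)*1 - 4)/3 = 1 - (√3/3 - 4)/3 = 1 - (-4 + √3/3)/3 = 1 + (4/3 - √3/9) = 7/3 - √3/9 ≈ 2.1409)
B(u) = 6*u (B(u) = 3*(u + u) = 3*(2*u) = 6*u)
-100 - B(H) = -100 - 6*(7/3 - √3/9) = -100 - (14 - 2*√3/3) = -100 + (-14 + 2*√3/3) = -114 + 2*√3/3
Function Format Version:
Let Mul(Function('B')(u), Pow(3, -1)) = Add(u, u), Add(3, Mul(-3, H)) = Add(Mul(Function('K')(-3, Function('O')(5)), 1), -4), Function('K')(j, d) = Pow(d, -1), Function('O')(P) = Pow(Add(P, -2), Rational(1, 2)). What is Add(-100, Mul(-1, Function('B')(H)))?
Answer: Add(-114, Mul(Rational(2, 3), Pow(3, Rational(1, 2)))) ≈ -112.85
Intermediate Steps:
Function('O')(P) = Pow(Add(-2, P), Rational(1, 2))
H = Add(Rational(7, 3), Mul(Rational(-1, 9), Pow(3, Rational(1, 2)))) (H = Add(1, Mul(Rational(-1, 3), Add(Mul(Pow(Pow(Add(-2, 5), Rational(1, 2)), -1), 1), -4))) = Add(1, Mul(Rational(-1, 3), Add(Mul(Pow(Pow(3, Rational(1, 2)), -1), 1), -4))) = Add(1, Mul(Rational(-1, 3), Add(Mul(Mul(Rational(1, 3), Pow(3, Rational(1, 2))), 1), -4))) = Add(1, Mul(Rational(-1, 3), Add(Mul(Rational(1, 3), Pow(3, Rational(1, 2))), -4))) = Add(1, Mul(Rational(-1, 3), Add(-4, Mul(Rational(1, 3), Pow(3, Rational(1, 2)))))) = Add(1, Add(Rational(4, 3), Mul(Rational(-1, 9), Pow(3, Rational(1, 2))))) = Add(Rational(7, 3), Mul(Rational(-1, 9), Pow(3, Rational(1, 2)))) ≈ 2.1409)
Function('B')(u) = Mul(6, u) (Function('B')(u) = Mul(3, Add(u, u)) = Mul(3, Mul(2, u)) = Mul(6, u))
Add(-100, Mul(-1, Function('B')(H))) = Add(-100, Mul(-1, Mul(6, Add(Rational(7, 3), Mul(Rational(-1, 9), Pow(3, Rational(1, 2))))))) = Add(-100, Mul(-1, Add(14, Mul(Rational(-2, 3), Pow(3, Rational(1, 2)))))) = Add(-100, Add(-14, Mul(Rational(2, 3), Pow(3, Rational(1, 2))))) = Add(-114, Mul(Rational(2, 3), Pow(3, Rational(1, 2))))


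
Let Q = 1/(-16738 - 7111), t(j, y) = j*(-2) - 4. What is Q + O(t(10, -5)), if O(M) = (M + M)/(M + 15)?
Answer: 381581/71547 ≈ 5.3333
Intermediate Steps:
t(j, y) = -4 - 2*j (t(j, y) = -2*j - 4 = -4 - 2*j)
O(M) = 2*M/(15 + M) (O(M) = (2*M)/(15 + M) = 2*M/(15 + M))
Q = -1/23849 (Q = 1/(-23849) = -1/23849 ≈ -4.1930e-5)
Q + O(t(10, -5)) = -1/23849 + 2*(-4 - 2*10)/(15 + (-4 - 2*10)) = -1/23849 + 2*(-4 - 20)/(15 + (-4 - 20)) = -1/23849 + 2*(-24)/(15 - 24) = -1/23849 + 2*(-24)/(-9) = -1/23849 + 2*(-24)*(-1/9) = -1/23849 + 16/3 = 381581/71547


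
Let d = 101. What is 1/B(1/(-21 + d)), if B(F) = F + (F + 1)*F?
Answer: 6400/161 ≈ 39.752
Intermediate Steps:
B(F) = F + F*(1 + F) (B(F) = F + (1 + F)*F = F + F*(1 + F))
1/B(1/(-21 + d)) = 1/((2 + 1/(-21 + 101))/(-21 + 101)) = 1/((2 + 1/80)/80) = 1/((1/80)*(161/80)) = 1/(161/6400) = 6400/161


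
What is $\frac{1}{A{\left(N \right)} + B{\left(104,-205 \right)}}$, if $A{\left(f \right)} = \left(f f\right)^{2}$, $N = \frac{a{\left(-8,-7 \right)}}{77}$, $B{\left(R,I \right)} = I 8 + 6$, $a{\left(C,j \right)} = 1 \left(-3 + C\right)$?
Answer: $- \frac{2401}{3923233} \approx -0.000612$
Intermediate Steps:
$a{\left(C,j \right)} = -3 + C$
$B{\left(R,I \right)} = 6 + 8 I$ ($B{\left(R,I \right)} = 8 I + 6 = 6 + 8 I$)
$N = - \frac{1}{7}$ ($N = \frac{-3 - 8}{77} = \left(-11\right) \frac{1}{77} = - \frac{1}{7} \approx -0.14286$)
$A{\left(f \right)} = f^{4}$ ($A{\left(f \right)} = \left(f^{2}\right)^{2} = f^{4}$)
$\frac{1}{A{\left(N \right)} + B{\left(104,-205 \right)}} = \frac{1}{\left(- \frac{1}{7}\right)^{4} + \left(6 + 8 \left(-205\right)\right)} = \frac{1}{\frac{1}{2401} + \left(6 - 1640\right)} = \frac{1}{\frac{1}{2401} - 1634} = \frac{1}{- \frac{3923233}{2401}} = - \frac{2401}{3923233}$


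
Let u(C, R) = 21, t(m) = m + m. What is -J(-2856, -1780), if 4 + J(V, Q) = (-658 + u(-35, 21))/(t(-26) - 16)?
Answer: -365/68 ≈ -5.3676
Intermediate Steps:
t(m) = 2*m
J(V, Q) = 365/68 (J(V, Q) = -4 + (-658 + 21)/(2*(-26) - 16) = -4 - 637/(-52 - 16) = -4 - 637/(-68) = -4 - 637*(-1/68) = -4 + 637/68 = 365/68)
-J(-2856, -1780) = -1*365/68 = -365/68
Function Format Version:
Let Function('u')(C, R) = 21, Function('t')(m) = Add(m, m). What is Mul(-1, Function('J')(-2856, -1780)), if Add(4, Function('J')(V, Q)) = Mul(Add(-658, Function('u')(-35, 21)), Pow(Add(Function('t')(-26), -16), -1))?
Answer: Rational(-365, 68) ≈ -5.3676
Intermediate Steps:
Function('t')(m) = Mul(2, m)
Function('J')(V, Q) = Rational(365, 68) (Function('J')(V, Q) = Add(-4, Mul(Add(-658, 21), Pow(Add(Mul(2, -26), -16), -1))) = Add(-4, Mul(-637, Pow(Add(-52, -16), -1))) = Add(-4, Mul(-637, Pow(-68, -1))) = Add(-4, Mul(-637, Rational(-1, 68))) = Add(-4, Rational(637, 68)) = Rational(365, 68))
Mul(-1, Function('J')(-2856, -1780)) = Mul(-1, Rational(365, 68)) = Rational(-365, 68)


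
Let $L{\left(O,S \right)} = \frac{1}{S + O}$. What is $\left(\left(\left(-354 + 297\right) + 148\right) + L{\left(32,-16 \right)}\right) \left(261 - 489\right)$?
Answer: $- \frac{83049}{4} \approx -20762.0$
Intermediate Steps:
$L{\left(O,S \right)} = \frac{1}{O + S}$
$\left(\left(\left(-354 + 297\right) + 148\right) + L{\left(32,-16 \right)}\right) \left(261 - 489\right) = \left(\left(\left(-354 + 297\right) + 148\right) + \frac{1}{32 - 16}\right) \left(261 - 489\right) = \left(\left(-57 + 148\right) + \frac{1}{16}\right) \left(-228\right) = \left(91 + \frac{1}{16}\right) \left(-228\right) = \frac{1457}{16} \left(-228\right) = - \frac{83049}{4}$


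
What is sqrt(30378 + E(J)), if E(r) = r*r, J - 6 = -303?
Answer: sqrt(118587) ≈ 344.36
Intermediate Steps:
J = -297 (J = 6 - 303 = -297)
E(r) = r**2
sqrt(30378 + E(J)) = sqrt(30378 + (-297)**2) = sqrt(30378 + 88209) = sqrt(118587)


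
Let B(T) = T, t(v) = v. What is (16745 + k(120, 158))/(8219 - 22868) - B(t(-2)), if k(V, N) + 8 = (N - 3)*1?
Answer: 12406/14649 ≈ 0.84688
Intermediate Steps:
k(V, N) = -11 + N (k(V, N) = -8 + (N - 3)*1 = -8 + (-3 + N)*1 = -8 + (-3 + N) = -11 + N)
(16745 + k(120, 158))/(8219 - 22868) - B(t(-2)) = (16745 + (-11 + 158))/(8219 - 22868) - 1*(-2) = (16745 + 147)/(-14649) + 2 = 16892*(-1/14649) + 2 = -16892/14649 + 2 = 12406/14649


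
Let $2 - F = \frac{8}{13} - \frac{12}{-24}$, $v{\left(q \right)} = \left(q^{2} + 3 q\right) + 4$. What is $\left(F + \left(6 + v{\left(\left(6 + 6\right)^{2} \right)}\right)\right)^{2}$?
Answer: $\frac{303216523801}{676} \approx 4.4855 \cdot 10^{8}$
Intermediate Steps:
$v{\left(q \right)} = 4 + q^{2} + 3 q$
$F = \frac{23}{26}$ ($F = 2 - \left(\frac{8}{13} - \frac{12}{-24}\right) = 2 - \left(8 \cdot \frac{1}{13} - - \frac{1}{2}\right) = 2 - \left(\frac{8}{13} + \frac{1}{2}\right) = 2 - \frac{29}{26} = \frac{23}{26} \approx 0.88461$)
$\left(F + \left(6 + v{\left(\left(6 + 6\right)^{2} \right)}\right)\right)^{2} = \left(\frac{23}{26} + \left(6 + \left(4 + \left(\left(6 + 6\right)^{2}\right)^{2} + 3 \left(6 + 6\right)^{2}\right)\right)\right)^{2} = \left(\frac{23}{26} + \left(6 + \left(4 + \left(12^{2}\right)^{2} + 3 \cdot 12^{2}\right)\right)\right)^{2} = \left(\frac{23}{26} + \left(6 + \left(4 + 144^{2} + 3 \cdot 144\right)\right)\right)^{2} = \left(\frac{23}{26} + \left(6 + \left(4 + 20736 + 432\right)\right)\right)^{2} = \left(\frac{23}{26} + \left(6 + 21172\right)\right)^{2} = \left(\frac{23}{26} + 21178\right)^{2} = \left(\frac{550651}{26}\right)^{2} = \frac{303216523801}{676}$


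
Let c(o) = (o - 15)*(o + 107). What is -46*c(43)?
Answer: -193200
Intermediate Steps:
c(o) = (-15 + o)*(107 + o)
-46*c(43) = -46*(-1605 + 43**2 + 92*43) = -46*(-1605 + 1849 + 3956) = -46*4200 = -193200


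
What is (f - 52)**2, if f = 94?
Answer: 1764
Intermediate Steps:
(f - 52)**2 = (94 - 52)**2 = 42**2 = 1764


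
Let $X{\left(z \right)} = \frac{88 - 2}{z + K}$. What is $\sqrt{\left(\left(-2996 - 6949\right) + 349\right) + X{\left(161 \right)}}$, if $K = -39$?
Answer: $\frac{i \sqrt{35704093}}{61} \approx 97.956 i$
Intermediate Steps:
$X{\left(z \right)} = \frac{86}{-39 + z}$ ($X{\left(z \right)} = \frac{88 - 2}{z - 39} = \frac{86}{-39 + z}$)
$\sqrt{\left(\left(-2996 - 6949\right) + 349\right) + X{\left(161 \right)}} = \sqrt{\left(\left(-2996 - 6949\right) + 349\right) + \frac{86}{-39 + 161}} = \sqrt{\left(\left(-2996 - 6949\right) + 349\right) + \frac{86}{122}} = \sqrt{\left(-9945 + 349\right) + 86 \cdot \frac{1}{122}} = \sqrt{-9596 + \frac{43}{61}} = \sqrt{- \frac{585313}{61}} = \frac{i \sqrt{35704093}}{61}$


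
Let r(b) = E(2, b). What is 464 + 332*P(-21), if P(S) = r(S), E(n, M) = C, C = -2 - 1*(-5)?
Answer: 1460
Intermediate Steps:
C = 3 (C = -2 + 5 = 3)
E(n, M) = 3
r(b) = 3
P(S) = 3
464 + 332*P(-21) = 464 + 332*3 = 464 + 996 = 1460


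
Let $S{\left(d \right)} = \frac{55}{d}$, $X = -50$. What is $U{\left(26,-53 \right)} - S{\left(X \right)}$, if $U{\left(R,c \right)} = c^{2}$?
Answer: $\frac{28101}{10} \approx 2810.1$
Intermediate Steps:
$U{\left(26,-53 \right)} - S{\left(X \right)} = \left(-53\right)^{2} - \frac{55}{-50} = 2809 - 55 \left(- \frac{1}{50}\right) = 2809 - - \frac{11}{10} = 2809 + \frac{11}{10} = \frac{28101}{10}$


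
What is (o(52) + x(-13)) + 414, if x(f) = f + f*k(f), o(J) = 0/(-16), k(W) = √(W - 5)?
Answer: 401 - 39*I*√2 ≈ 401.0 - 55.154*I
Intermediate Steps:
k(W) = √(-5 + W)
o(J) = 0 (o(J) = 0*(-1/16) = 0)
x(f) = f + f*√(-5 + f)
(o(52) + x(-13)) + 414 = (0 - 13*(1 + √(-5 - 13))) + 414 = (0 - 13*(1 + √(-18))) + 414 = (0 - 13*(1 + 3*I*√2)) + 414 = (0 + (-13 - 39*I*√2)) + 414 = (-13 - 39*I*√2) + 414 = 401 - 39*I*√2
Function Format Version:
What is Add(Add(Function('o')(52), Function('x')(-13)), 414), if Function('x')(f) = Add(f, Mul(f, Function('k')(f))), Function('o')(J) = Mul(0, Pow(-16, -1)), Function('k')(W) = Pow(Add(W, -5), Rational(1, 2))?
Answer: Add(401, Mul(-39, I, Pow(2, Rational(1, 2)))) ≈ Add(401.00, Mul(-55.154, I))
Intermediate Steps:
Function('k')(W) = Pow(Add(-5, W), Rational(1, 2))
Function('o')(J) = 0 (Function('o')(J) = Mul(0, Rational(-1, 16)) = 0)
Function('x')(f) = Add(f, Mul(f, Pow(Add(-5, f), Rational(1, 2))))
Add(Add(Function('o')(52), Function('x')(-13)), 414) = Add(Add(0, Mul(-13, Add(1, Pow(Add(-5, -13), Rational(1, 2))))), 414) = Add(Add(0, Mul(-13, Add(1, Pow(-18, Rational(1, 2))))), 414) = Add(Add(0, Mul(-13, Add(1, Mul(3, I, Pow(2, Rational(1, 2)))))), 414) = Add(Add(0, Add(-13, Mul(-39, I, Pow(2, Rational(1, 2))))), 414) = Add(Add(-13, Mul(-39, I, Pow(2, Rational(1, 2)))), 414) = Add(401, Mul(-39, I, Pow(2, Rational(1, 2))))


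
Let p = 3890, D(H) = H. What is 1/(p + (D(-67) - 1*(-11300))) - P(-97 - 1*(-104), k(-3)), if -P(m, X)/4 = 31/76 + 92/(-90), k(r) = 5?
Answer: -10590856/4310055 ≈ -2.4572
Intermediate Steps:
P(m, X) = 2101/855 (P(m, X) = -4*(31/76 + 92/(-90)) = -4*(31*(1/76) + 92*(-1/90)) = -4*(31/76 - 46/45) = -4*(-2101/3420) = 2101/855)
1/(p + (D(-67) - 1*(-11300))) - P(-97 - 1*(-104), k(-3)) = 1/(3890 + (-67 - 1*(-11300))) - 1*2101/855 = 1/(3890 + (-67 + 11300)) - 2101/855 = 1/(3890 + 11233) - 2101/855 = 1/15123 - 2101/855 = -10590856/4310055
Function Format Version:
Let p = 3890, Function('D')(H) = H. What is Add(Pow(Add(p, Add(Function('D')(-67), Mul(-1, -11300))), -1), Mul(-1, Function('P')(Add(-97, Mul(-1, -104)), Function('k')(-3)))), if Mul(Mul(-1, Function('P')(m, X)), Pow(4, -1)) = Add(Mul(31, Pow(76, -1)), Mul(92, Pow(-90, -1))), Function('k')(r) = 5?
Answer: Rational(-10590856, 4310055) ≈ -2.4572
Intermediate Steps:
Function('P')(m, X) = Rational(2101, 855) (Function('P')(m, X) = Mul(-4, Add(Mul(31, Pow(76, -1)), Mul(92, Pow(-90, -1)))) = Mul(-4, Add(Mul(31, Rational(1, 76)), Mul(92, Rational(-1, 90)))) = Mul(-4, Add(Rational(31, 76), Rational(-46, 45))) = Mul(-4, Rational(-2101, 3420)) = Rational(2101, 855))
Add(Pow(Add(p, Add(Function('D')(-67), Mul(-1, -11300))), -1), Mul(-1, Function('P')(Add(-97, Mul(-1, -104)), Function('k')(-3)))) = Add(Pow(Add(3890, Add(-67, Mul(-1, -11300))), -1), Mul(-1, Rational(2101, 855))) = Add(Pow(Add(3890, Add(-67, 11300)), -1), Rational(-2101, 855)) = Add(Pow(Add(3890, 11233), -1), Rational(-2101, 855)) = Add(Pow(15123, -1), Rational(-2101, 855)) = Add(Rational(1, 15123), Rational(-2101, 855)) = Rational(-10590856, 4310055)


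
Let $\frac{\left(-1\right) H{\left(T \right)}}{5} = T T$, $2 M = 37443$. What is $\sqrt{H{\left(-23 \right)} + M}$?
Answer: $\frac{\sqrt{64306}}{2} \approx 126.79$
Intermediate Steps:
$M = \frac{37443}{2}$ ($M = \frac{1}{2} \cdot 37443 = \frac{37443}{2} \approx 18722.0$)
$H{\left(T \right)} = - 5 T^{2}$ ($H{\left(T \right)} = - 5 T T = - 5 T^{2}$)
$\sqrt{H{\left(-23 \right)} + M} = \sqrt{- 5 \left(-23\right)^{2} + \frac{37443}{2}} = \sqrt{\left(-5\right) 529 + \frac{37443}{2}} = \sqrt{-2645 + \frac{37443}{2}} = \sqrt{\frac{32153}{2}} = \frac{\sqrt{64306}}{2}$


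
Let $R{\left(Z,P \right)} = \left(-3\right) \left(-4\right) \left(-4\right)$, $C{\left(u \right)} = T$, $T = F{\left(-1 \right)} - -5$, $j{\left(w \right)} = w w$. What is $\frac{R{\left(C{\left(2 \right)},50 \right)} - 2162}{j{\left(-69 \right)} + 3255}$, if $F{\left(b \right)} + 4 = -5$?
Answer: $- \frac{1105}{4008} \approx -0.2757$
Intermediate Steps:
$F{\left(b \right)} = -9$ ($F{\left(b \right)} = -4 - 5 = -9$)
$j{\left(w \right)} = w^{2}$
$T = -4$ ($T = -9 - -5 = -9 + 5 = -4$)
$C{\left(u \right)} = -4$
$R{\left(Z,P \right)} = -48$ ($R{\left(Z,P \right)} = 12 \left(-4\right) = -48$)
$\frac{R{\left(C{\left(2 \right)},50 \right)} - 2162}{j{\left(-69 \right)} + 3255} = \frac{-48 - 2162}{\left(-69\right)^{2} + 3255} = - \frac{2210}{4761 + 3255} = - \frac{2210}{8016} = \left(-2210\right) \frac{1}{8016} = - \frac{1105}{4008}$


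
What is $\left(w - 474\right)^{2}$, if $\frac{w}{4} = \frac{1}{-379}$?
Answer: $\frac{32274122500}{143641} \approx 2.2469 \cdot 10^{5}$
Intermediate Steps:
$w = - \frac{4}{379}$ ($w = \frac{4}{-379} = 4 \left(- \frac{1}{379}\right) = - \frac{4}{379} \approx -0.010554$)
$\left(w - 474\right)^{2} = \left(- \frac{4}{379} - 474\right)^{2} = \left(- \frac{179650}{379}\right)^{2} = \frac{32274122500}{143641}$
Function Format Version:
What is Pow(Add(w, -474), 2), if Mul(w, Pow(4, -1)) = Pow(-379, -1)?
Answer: Rational(32274122500, 143641) ≈ 2.2469e+5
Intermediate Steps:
w = Rational(-4, 379) (w = Mul(4, Pow(-379, -1)) = Mul(4, Rational(-1, 379)) = Rational(-4, 379) ≈ -0.010554)
Pow(Add(w, -474), 2) = Pow(Add(Rational(-4, 379), -474), 2) = Pow(Rational(-179650, 379), 2) = Rational(32274122500, 143641)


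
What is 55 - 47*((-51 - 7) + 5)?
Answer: 2546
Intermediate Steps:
55 - 47*((-51 - 7) + 5) = 55 - 47*(-58 + 5) = 55 - 47*(-53) = 55 + 2491 = 2546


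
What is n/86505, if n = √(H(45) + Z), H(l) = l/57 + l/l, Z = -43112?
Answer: I*√15562786/1643595 ≈ 0.0024002*I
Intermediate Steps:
H(l) = 1 + l/57 (H(l) = l*(1/57) + 1 = l/57 + 1 = 1 + l/57)
n = I*√15562786/19 (n = √((1 + (1/57)*45) - 43112) = √((1 + 15/19) - 43112) = √(34/19 - 43112) = √(-819094/19) = I*√15562786/19 ≈ 207.63*I)
n/86505 = (I*√15562786/19)/86505 = (I*√15562786/19)*(1/86505) = I*√15562786/1643595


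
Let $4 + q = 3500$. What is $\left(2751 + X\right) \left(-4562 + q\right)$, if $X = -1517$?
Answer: $-1315444$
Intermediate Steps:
$q = 3496$ ($q = -4 + 3500 = 3496$)
$\left(2751 + X\right) \left(-4562 + q\right) = \left(2751 - 1517\right) \left(-4562 + 3496\right) = 1234 \left(-1066\right) = -1315444$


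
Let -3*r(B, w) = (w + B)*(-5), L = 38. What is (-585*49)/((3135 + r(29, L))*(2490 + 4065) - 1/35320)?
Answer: -144635400/107382386857 ≈ -0.0013469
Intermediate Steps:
r(B, w) = 5*B/3 + 5*w/3 (r(B, w) = -(w + B)*(-5)/3 = -(B + w)*(-5)/3 = -(-5*B - 5*w)/3 = 5*B/3 + 5*w/3)
(-585*49)/((3135 + r(29, L))*(2490 + 4065) - 1/35320) = (-585*49)/((3135 + ((5/3)*29 + (5/3)*38))*(2490 + 4065) - 1/35320) = -28665/((3135 + (145/3 + 190/3))*6555 - 1*1/35320) = -28665/((3135 + 335/3)*6555 - 1/35320) = -28665/((9740/3)*6555 - 1/35320) = -28665/(21281900 - 1/35320) = -28665/751676707999/35320 = -28665*35320/751676707999 = -144635400/107382386857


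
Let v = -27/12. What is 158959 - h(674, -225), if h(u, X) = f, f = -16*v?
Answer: 158923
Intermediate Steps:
v = -9/4 (v = -27*1/12 = -9/4 ≈ -2.2500)
f = 36 (f = -16*(-9/4) = 36)
h(u, X) = 36
158959 - h(674, -225) = 158959 - 1*36 = 158959 - 36 = 158923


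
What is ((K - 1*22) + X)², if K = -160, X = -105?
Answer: 82369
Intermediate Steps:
((K - 1*22) + X)² = ((-160 - 1*22) - 105)² = ((-160 - 22) - 105)² = (-182 - 105)² = (-287)² = 82369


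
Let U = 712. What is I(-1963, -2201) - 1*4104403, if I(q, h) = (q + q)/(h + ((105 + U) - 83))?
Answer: -6021155275/1467 ≈ -4.1044e+6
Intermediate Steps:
I(q, h) = 2*q/(734 + h) (I(q, h) = (q + q)/(h + ((105 + 712) - 83)) = (2*q)/(h + (817 - 83)) = (2*q)/(h + 734) = (2*q)/(734 + h) = 2*q/(734 + h))
I(-1963, -2201) - 1*4104403 = 2*(-1963)/(734 - 2201) - 1*4104403 = 2*(-1963)/(-1467) - 4104403 = 2*(-1963)*(-1/1467) - 4104403 = 3926/1467 - 4104403 = -6021155275/1467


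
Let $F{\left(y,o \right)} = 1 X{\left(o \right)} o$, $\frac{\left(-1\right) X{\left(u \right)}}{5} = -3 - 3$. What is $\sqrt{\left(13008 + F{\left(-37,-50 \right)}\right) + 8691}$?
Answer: $\sqrt{20199} \approx 142.12$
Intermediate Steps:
$X{\left(u \right)} = 30$ ($X{\left(u \right)} = - 5 \left(-3 - 3\right) = \left(-5\right) \left(-6\right) = 30$)
$F{\left(y,o \right)} = 30 o$ ($F{\left(y,o \right)} = 1 \cdot 30 o = 30 o$)
$\sqrt{\left(13008 + F{\left(-37,-50 \right)}\right) + 8691} = \sqrt{\left(13008 + 30 \left(-50\right)\right) + 8691} = \sqrt{\left(13008 - 1500\right) + 8691} = \sqrt{11508 + 8691} = \sqrt{20199}$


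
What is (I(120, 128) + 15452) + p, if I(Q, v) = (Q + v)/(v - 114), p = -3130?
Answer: 86378/7 ≈ 12340.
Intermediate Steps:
I(Q, v) = (Q + v)/(-114 + v)
(I(120, 128) + 15452) + p = ((120 + 128)/(-114 + 128) + 15452) - 3130 = (248/14 + 15452) - 3130 = ((1/14)*248 + 15452) - 3130 = (124/7 + 15452) - 3130 = 108288/7 - 3130 = 86378/7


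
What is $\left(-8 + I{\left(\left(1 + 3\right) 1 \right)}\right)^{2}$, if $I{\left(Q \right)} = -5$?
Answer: $169$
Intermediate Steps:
$\left(-8 + I{\left(\left(1 + 3\right) 1 \right)}\right)^{2} = \left(-8 - 5\right)^{2} = \left(-13\right)^{2} = 169$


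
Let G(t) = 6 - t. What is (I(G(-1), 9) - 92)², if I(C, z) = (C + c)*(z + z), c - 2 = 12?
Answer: 81796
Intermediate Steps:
c = 14 (c = 2 + 12 = 14)
I(C, z) = 2*z*(14 + C) (I(C, z) = (C + 14)*(z + z) = (14 + C)*(2*z) = 2*z*(14 + C))
(I(G(-1), 9) - 92)² = (2*9*(14 + (6 - 1*(-1))) - 92)² = (2*9*(14 + (6 + 1)) - 92)² = (2*9*(14 + 7) - 92)² = (2*9*21 - 92)² = (378 - 92)² = 286² = 81796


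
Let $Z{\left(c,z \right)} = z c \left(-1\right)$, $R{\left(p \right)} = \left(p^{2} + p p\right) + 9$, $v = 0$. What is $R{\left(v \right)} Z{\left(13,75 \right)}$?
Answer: $-8775$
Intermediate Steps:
$R{\left(p \right)} = 9 + 2 p^{2}$ ($R{\left(p \right)} = \left(p^{2} + p^{2}\right) + 9 = 2 p^{2} + 9 = 9 + 2 p^{2}$)
$Z{\left(c,z \right)} = - c z$ ($Z{\left(c,z \right)} = c z \left(-1\right) = - c z$)
$R{\left(v \right)} Z{\left(13,75 \right)} = \left(9 + 2 \cdot 0^{2}\right) \left(\left(-1\right) 13 \cdot 75\right) = \left(9 + 2 \cdot 0\right) \left(-975\right) = \left(9 + 0\right) \left(-975\right) = 9 \left(-975\right) = -8775$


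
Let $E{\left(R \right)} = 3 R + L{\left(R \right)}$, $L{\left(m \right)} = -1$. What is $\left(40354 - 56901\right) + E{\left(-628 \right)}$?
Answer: $-18432$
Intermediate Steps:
$E{\left(R \right)} = -1 + 3 R$ ($E{\left(R \right)} = 3 R - 1 = -1 + 3 R$)
$\left(40354 - 56901\right) + E{\left(-628 \right)} = \left(40354 - 56901\right) + \left(-1 + 3 \left(-628\right)\right) = -16547 - 1885 = -18432$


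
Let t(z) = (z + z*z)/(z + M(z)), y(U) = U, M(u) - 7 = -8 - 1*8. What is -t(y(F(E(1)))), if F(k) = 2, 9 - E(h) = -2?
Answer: 6/7 ≈ 0.85714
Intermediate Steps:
E(h) = 11 (E(h) = 9 - 1*(-2) = 9 + 2 = 11)
M(u) = -9 (M(u) = 7 + (-8 - 1*8) = 7 + (-8 - 8) = 7 - 16 = -9)
t(z) = (z + z**2)/(-9 + z) (t(z) = (z + z*z)/(z - 9) = (z + z**2)/(-9 + z))
-t(y(F(E(1)))) = -2*(1 + 2)/(-9 + 2) = -2*3/(-7) = -2*(-1)*3/7 = -1*(-6/7) = 6/7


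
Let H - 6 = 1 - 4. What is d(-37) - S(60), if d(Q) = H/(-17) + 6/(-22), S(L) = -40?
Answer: 7396/187 ≈ 39.551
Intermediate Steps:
H = 3 (H = 6 + (1 - 4) = 6 - 3 = 3)
d(Q) = -84/187 (d(Q) = 3/(-17) + 6/(-22) = 3*(-1/17) + 6*(-1/22) = -3/17 - 3/11 = -84/187)
d(-37) - S(60) = -84/187 - 1*(-40) = -84/187 + 40 = 7396/187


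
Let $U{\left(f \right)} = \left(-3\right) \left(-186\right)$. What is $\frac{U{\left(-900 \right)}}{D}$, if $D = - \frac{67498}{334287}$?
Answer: $- \frac{93266073}{33749} \approx -2763.5$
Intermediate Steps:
$U{\left(f \right)} = 558$
$D = - \frac{67498}{334287}$ ($D = \left(-67498\right) \frac{1}{334287} = - \frac{67498}{334287} \approx -0.20192$)
$\frac{U{\left(-900 \right)}}{D} = \frac{558}{- \frac{67498}{334287}} = 558 \left(- \frac{334287}{67498}\right) = - \frac{93266073}{33749}$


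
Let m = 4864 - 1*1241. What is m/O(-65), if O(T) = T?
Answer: -3623/65 ≈ -55.738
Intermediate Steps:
m = 3623 (m = 4864 - 1241 = 3623)
m/O(-65) = 3623/(-65) = 3623*(-1/65) = -3623/65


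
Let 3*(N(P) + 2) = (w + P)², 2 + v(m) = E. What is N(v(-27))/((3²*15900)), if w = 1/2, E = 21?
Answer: 499/572400 ≈ 0.00087177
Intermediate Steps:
w = ½ ≈ 0.50000
v(m) = 19 (v(m) = -2 + 21 = 19)
N(P) = -2 + (½ + P)²/3
N(v(-27))/((3²*15900)) = (-2 + (1 + 2*19)²/12)/((3²*15900)) = (-2 + (1 + 38)²/12)/((9*15900)) = (-2 + (1/12)*39²)/143100 = (-2 + (1/12)*1521)*(1/143100) = (-2 + 507/4)*(1/143100) = (499/4)*(1/143100) = 499/572400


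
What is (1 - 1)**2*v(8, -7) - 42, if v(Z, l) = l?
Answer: -42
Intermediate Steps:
(1 - 1)**2*v(8, -7) - 42 = (1 - 1)**2*(-7) - 42 = 0**2*(-7) - 42 = 0*(-7) - 42 = 0 - 42 = -42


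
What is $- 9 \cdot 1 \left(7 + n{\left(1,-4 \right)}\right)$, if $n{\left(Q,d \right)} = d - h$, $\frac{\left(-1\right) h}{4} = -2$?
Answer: $45$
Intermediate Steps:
$h = 8$ ($h = \left(-4\right) \left(-2\right) = 8$)
$n{\left(Q,d \right)} = -8 + d$ ($n{\left(Q,d \right)} = d - 8 = -8 + d$)
$- 9 \cdot 1 \left(7 + n{\left(1,-4 \right)}\right) = - 9 \cdot 1 \left(7 - 12\right) = - 9 \cdot 1 \left(-5\right) = \left(-9\right) \left(-5\right) = 45$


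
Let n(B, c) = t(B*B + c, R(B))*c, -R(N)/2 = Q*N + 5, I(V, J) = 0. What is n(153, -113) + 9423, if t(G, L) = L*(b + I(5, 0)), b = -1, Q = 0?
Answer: 8293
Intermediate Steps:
R(N) = -10 (R(N) = -2*(0*N + 5) = -2*(0 + 5) = -2*5 = -10)
t(G, L) = -L (t(G, L) = L*(-1 + 0) = L*(-1) = -L)
n(B, c) = 10*c (n(B, c) = (-1*(-10))*c = 10*c)
n(153, -113) + 9423 = 10*(-113) + 9423 = -1130 + 9423 = 8293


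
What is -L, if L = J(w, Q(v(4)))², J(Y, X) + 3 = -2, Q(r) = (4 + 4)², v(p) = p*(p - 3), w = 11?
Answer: -25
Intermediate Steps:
v(p) = p*(-3 + p)
Q(r) = 64 (Q(r) = 8² = 64)
J(Y, X) = -5 (J(Y, X) = -3 - 2 = -5)
L = 25 (L = (-5)² = 25)
-L = -1*25 = -25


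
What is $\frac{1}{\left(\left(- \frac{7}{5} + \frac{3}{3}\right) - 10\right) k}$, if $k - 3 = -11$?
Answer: $\frac{5}{416} \approx 0.012019$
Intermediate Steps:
$k = -8$ ($k = 3 - 11 = -8$)
$\frac{1}{\left(\left(- \frac{7}{5} + \frac{3}{3}\right) - 10\right) k} = \frac{1}{\left(\left(- \frac{7}{5} + \frac{3}{3}\right) - 10\right) \left(-8\right)} = \frac{1}{\left(\left(\left(-7\right) \frac{1}{5} + 3 \cdot \frac{1}{3}\right) - 10\right) \left(-8\right)} = \frac{1}{\left(\left(- \frac{7}{5} + 1\right) - 10\right) \left(-8\right)} = \frac{1}{\left(- \frac{2}{5} - 10\right) \left(-8\right)} = \frac{1}{\left(- \frac{52}{5}\right) \left(-8\right)} = \frac{1}{\frac{416}{5}} = \frac{5}{416}$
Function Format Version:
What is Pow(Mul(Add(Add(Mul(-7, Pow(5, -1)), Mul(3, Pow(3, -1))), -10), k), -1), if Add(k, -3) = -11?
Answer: Rational(5, 416) ≈ 0.012019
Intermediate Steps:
k = -8 (k = Add(3, -11) = -8)
Pow(Mul(Add(Add(Mul(-7, Pow(5, -1)), Mul(3, Pow(3, -1))), -10), k), -1) = Pow(Mul(Add(Add(Mul(-7, Pow(5, -1)), Mul(3, Pow(3, -1))), -10), -8), -1) = Pow(Mul(Add(Add(Mul(-7, Rational(1, 5)), Mul(3, Rational(1, 3))), -10), -8), -1) = Pow(Mul(Add(Add(Rational(-7, 5), 1), -10), -8), -1) = Pow(Mul(Add(Rational(-2, 5), -10), -8), -1) = Pow(Mul(Rational(-52, 5), -8), -1) = Pow(Rational(416, 5), -1) = Rational(5, 416)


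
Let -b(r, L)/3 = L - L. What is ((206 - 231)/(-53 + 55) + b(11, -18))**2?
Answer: 625/4 ≈ 156.25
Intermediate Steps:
b(r, L) = 0 (b(r, L) = -3*(L - L) = -3*0 = 0)
((206 - 231)/(-53 + 55) + b(11, -18))**2 = ((206 - 231)/(-53 + 55) + 0)**2 = (-25/2 + 0)**2 = (-25/2)**2 = 625/4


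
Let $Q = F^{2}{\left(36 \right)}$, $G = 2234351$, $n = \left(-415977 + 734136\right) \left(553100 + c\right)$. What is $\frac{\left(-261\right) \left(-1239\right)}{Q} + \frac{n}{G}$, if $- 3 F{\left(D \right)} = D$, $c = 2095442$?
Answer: $\frac{13562802052629}{35749616} \approx 3.7938 \cdot 10^{5}$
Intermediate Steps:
$F{\left(D \right)} = - \frac{D}{3}$
$n = 842657474178$ ($n = \left(-415977 + 734136\right) \left(553100 + 2095442\right) = 318159 \cdot 2648542 = 842657474178$)
$Q = 144$ ($Q = \left(\left(- \frac{1}{3}\right) 36\right)^{2} = \left(-12\right)^{2} = 144$)
$\frac{\left(-261\right) \left(-1239\right)}{Q} + \frac{n}{G} = \frac{\left(-261\right) \left(-1239\right)}{144} + \frac{842657474178}{2234351} = 323379 \cdot \frac{1}{144} + 842657474178 \cdot \frac{1}{2234351} = \frac{35931}{16} + \frac{842657474178}{2234351} = \frac{13562802052629}{35749616}$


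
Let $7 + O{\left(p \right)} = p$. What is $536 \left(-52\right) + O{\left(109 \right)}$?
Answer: $-27770$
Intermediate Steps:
$O{\left(p \right)} = -7 + p$
$536 \left(-52\right) + O{\left(109 \right)} = 536 \left(-52\right) + \left(-7 + 109\right) = -27872 + 102 = -27770$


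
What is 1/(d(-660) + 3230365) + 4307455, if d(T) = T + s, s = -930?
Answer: 13907803017626/3228775 ≈ 4.3075e+6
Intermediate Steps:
d(T) = -930 + T (d(T) = T - 930 = -930 + T)
1/(d(-660) + 3230365) + 4307455 = 1/((-930 - 660) + 3230365) + 4307455 = 1/(-1590 + 3230365) + 4307455 = 1/3228775 + 4307455 = 13907803017626/3228775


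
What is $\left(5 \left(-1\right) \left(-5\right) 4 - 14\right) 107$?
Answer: $9202$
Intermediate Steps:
$\left(5 \left(-1\right) \left(-5\right) 4 - 14\right) 107 = \left(\left(-5\right) \left(-5\right) 4 - 14\right) 107 = \left(25 \cdot 4 - 14\right) 107 = \left(100 - 14\right) 107 = 86 \cdot 107 = 9202$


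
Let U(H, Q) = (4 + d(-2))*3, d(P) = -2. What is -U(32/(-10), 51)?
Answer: -6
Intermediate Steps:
U(H, Q) = 6 (U(H, Q) = (4 - 2)*3 = 2*3 = 6)
-U(32/(-10), 51) = -1*6 = -6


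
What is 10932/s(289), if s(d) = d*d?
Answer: 10932/83521 ≈ 0.13089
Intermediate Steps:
s(d) = d**2
10932/s(289) = 10932/(289**2) = 10932/83521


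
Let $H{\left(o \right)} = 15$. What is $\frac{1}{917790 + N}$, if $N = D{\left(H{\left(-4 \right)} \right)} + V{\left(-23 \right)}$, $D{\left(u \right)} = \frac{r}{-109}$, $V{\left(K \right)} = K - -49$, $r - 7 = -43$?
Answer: $\frac{109}{100041980} \approx 1.0895 \cdot 10^{-6}$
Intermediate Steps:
$r = -36$ ($r = 7 - 43 = -36$)
$V{\left(K \right)} = 49 + K$ ($V{\left(K \right)} = K + 49 = 49 + K$)
$D{\left(u \right)} = \frac{36}{109}$ ($D{\left(u \right)} = - \frac{36}{-109} = \left(-36\right) \left(- \frac{1}{109}\right) = \frac{36}{109}$)
$N = \frac{2870}{109}$ ($N = \frac{36}{109} + \left(49 - 23\right) = \frac{36}{109} + 26 = \frac{2870}{109} \approx 26.33$)
$\frac{1}{917790 + N} = \frac{1}{917790 + \frac{2870}{109}} = \frac{1}{\frac{100041980}{109}} = \frac{109}{100041980}$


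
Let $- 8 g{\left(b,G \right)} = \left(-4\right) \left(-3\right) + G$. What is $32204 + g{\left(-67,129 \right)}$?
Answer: $\frac{257491}{8} \approx 32186.0$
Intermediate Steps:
$g{\left(b,G \right)} = - \frac{3}{2} - \frac{G}{8}$ ($g{\left(b,G \right)} = - \frac{\left(-4\right) \left(-3\right) + G}{8} = - \frac{12 + G}{8} = - \frac{3}{2} - \frac{G}{8}$)
$32204 + g{\left(-67,129 \right)} = 32204 - \frac{141}{8} = \frac{257491}{8}$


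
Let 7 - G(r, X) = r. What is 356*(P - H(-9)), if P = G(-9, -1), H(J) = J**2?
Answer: -23140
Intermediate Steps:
G(r, X) = 7 - r
P = 16 (P = 7 - 1*(-9) = 7 + 9 = 16)
356*(P - H(-9)) = 356*(16 - 1*(-9)**2) = 356*(16 - 1*81) = 356*(16 - 81) = 356*(-65) = -23140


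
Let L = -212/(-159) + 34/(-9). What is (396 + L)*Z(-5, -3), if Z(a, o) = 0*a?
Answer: 0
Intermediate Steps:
Z(a, o) = 0
L = -22/9 (L = -212*(-1/159) + 34*(-⅑) = 4/3 - 34/9 = -22/9 ≈ -2.4444)
(396 + L)*Z(-5, -3) = (396 - 22/9)*0 = (3542/9)*0 = 0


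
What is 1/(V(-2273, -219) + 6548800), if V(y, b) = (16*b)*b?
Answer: 1/7316176 ≈ 1.3668e-7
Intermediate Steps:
V(y, b) = 16*b²
1/(V(-2273, -219) + 6548800) = 1/(16*(-219)² + 6548800) = 1/(16*47961 + 6548800) = 1/(767376 + 6548800) = 1/7316176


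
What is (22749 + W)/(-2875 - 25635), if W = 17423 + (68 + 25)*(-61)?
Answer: -34499/28510 ≈ -1.2101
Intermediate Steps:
W = 11750 (W = 17423 + 93*(-61) = 17423 - 5673 = 11750)
(22749 + W)/(-2875 - 25635) = (22749 + 11750)/(-2875 - 25635) = 34499/(-28510) = 34499*(-1/28510) = -34499/28510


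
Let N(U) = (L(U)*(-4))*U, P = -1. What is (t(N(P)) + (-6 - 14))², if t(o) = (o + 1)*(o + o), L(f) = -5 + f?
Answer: 1175056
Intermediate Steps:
N(U) = U*(20 - 4*U) (N(U) = ((-5 + U)*(-4))*U = (20 - 4*U)*U = U*(20 - 4*U))
t(o) = 2*o*(1 + o) (t(o) = (1 + o)*(2*o) = 2*o*(1 + o))
(t(N(P)) + (-6 - 14))² = (2*(4*(-1)*(5 - 1*(-1)))*(1 + 4*(-1)*(5 - 1*(-1))) + (-6 - 14))² = (2*(4*(-1)*(5 + 1))*(1 + 4*(-1)*(5 + 1)) - 20)² = (2*(4*(-1)*6)*(1 + 4*(-1)*6) - 20)² = (2*(-24)*(1 - 24) - 20)² = (2*(-24)*(-23) - 20)² = (1104 - 20)² = 1084² = 1175056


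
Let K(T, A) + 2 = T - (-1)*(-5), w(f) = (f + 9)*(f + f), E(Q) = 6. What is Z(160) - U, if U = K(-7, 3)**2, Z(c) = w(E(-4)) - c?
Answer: -176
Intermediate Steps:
w(f) = 2*f*(9 + f) (w(f) = (9 + f)*(2*f) = 2*f*(9 + f))
Z(c) = 180 - c (Z(c) = 2*6*(9 + 6) - c = 2*6*15 - c = 180 - c)
K(T, A) = -7 + T (K(T, A) = -2 + (T - (-1)*(-5)) = -2 + (T - 1*5) = -2 + (T - 5) = -2 + (-5 + T) = -7 + T)
U = 196 (U = (-7 - 7)**2 = (-14)**2 = 196)
Z(160) - U = (180 - 1*160) - 1*196 = (180 - 160) - 196 = 20 - 196 = -176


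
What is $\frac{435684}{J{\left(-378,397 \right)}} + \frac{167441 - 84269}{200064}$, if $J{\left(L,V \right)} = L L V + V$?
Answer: $\frac{400427089843}{945724951840} \approx 0.42341$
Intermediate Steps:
$J{\left(L,V \right)} = V + V L^{2}$ ($J{\left(L,V \right)} = L^{2} V + V = V L^{2} + V = V + V L^{2}$)
$\frac{435684}{J{\left(-378,397 \right)}} + \frac{167441 - 84269}{200064} = \frac{435684}{397 \left(1 + \left(-378\right)^{2}\right)} + \frac{167441 - 84269}{200064} = \frac{435684}{397 \left(1 + 142884\right)} + \left(167441 - 84269\right) \frac{1}{200064} = \frac{435684}{397 \cdot 142885} + 83172 \cdot \frac{1}{200064} = \frac{435684}{56725345} + \frac{6931}{16672} = \frac{400427089843}{945724951840}$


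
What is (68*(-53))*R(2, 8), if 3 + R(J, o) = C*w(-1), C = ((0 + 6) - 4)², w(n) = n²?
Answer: -3604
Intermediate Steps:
C = 4 (C = (6 - 4)² = 2² = 4)
R(J, o) = 1 (R(J, o) = -3 + 4*(-1)² = -3 + 4*1 = -3 + 4 = 1)
(68*(-53))*R(2, 8) = (68*(-53))*1 = -3604*1 = -3604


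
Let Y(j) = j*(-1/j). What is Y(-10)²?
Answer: 1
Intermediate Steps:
Y(j) = -1
Y(-10)² = (-1)² = 1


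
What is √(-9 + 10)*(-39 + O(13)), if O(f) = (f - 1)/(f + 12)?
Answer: -963/25 ≈ -38.520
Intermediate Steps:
O(f) = (-1 + f)/(12 + f)
√(-9 + 10)*(-39 + O(13)) = √(-9 + 10)*(-39 + (-1 + 13)/(12 + 13)) = √1*(-39 + 12/25) = 1*(-39 + (1/25)*12) = 1*(-39 + 12/25) = 1*(-963/25) = -963/25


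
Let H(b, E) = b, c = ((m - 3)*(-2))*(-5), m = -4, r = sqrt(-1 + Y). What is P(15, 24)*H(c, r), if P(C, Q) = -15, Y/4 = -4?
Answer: 1050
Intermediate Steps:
Y = -16 (Y = 4*(-4) = -16)
r = I*sqrt(17) (r = sqrt(-1 - 16) = sqrt(-17) = I*sqrt(17) ≈ 4.1231*I)
c = -70 (c = ((-4 - 3)*(-2))*(-5) = -7*(-2)*(-5) = 14*(-5) = -70)
P(15, 24)*H(c, r) = -15*(-70) = 1050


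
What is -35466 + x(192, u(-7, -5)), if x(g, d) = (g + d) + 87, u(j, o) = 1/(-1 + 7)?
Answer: -211121/6 ≈ -35187.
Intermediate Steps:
u(j, o) = 1/6
x(g, d) = 87 + d + g (x(g, d) = (d + g) + 87 = 87 + d + g)
-35466 + x(192, u(-7, -5)) = -35466 + (87 + 1/6 + 192) = -35466 + 1675/6 = -211121/6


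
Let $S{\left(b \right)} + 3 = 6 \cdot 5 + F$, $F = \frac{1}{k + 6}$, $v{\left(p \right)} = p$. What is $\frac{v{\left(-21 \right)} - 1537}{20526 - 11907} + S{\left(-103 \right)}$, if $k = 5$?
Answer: $\frac{2551324}{94809} \approx 26.91$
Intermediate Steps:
$F = \frac{1}{11}$ ($F = \frac{1}{5 + 6} = \frac{1}{11} \approx 0.090909$)
$S{\left(b \right)} = \frac{298}{11}$ ($S{\left(b \right)} = -3 + \left(6 \cdot 5 + \frac{1}{11}\right) = -3 + \left(30 + \frac{1}{11}\right) = -3 + \frac{331}{11} = \frac{298}{11}$)
$\frac{v{\left(-21 \right)} - 1537}{20526 - 11907} + S{\left(-103 \right)} = \frac{-21 - 1537}{20526 - 11907} + \frac{298}{11} = - \frac{1558}{8619} + \frac{298}{11} = \frac{2551324}{94809}$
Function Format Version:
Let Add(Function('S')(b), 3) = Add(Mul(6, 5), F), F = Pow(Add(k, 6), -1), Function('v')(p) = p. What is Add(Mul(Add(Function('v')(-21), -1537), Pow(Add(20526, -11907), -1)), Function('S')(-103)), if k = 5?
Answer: Rational(2551324, 94809) ≈ 26.910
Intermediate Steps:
F = Rational(1, 11) (F = Pow(Add(5, 6), -1) = Pow(11, -1) = Rational(1, 11) ≈ 0.090909)
Function('S')(b) = Rational(298, 11) (Function('S')(b) = Add(-3, Add(Mul(6, 5), Rational(1, 11))) = Add(-3, Add(30, Rational(1, 11))) = Add(-3, Rational(331, 11)) = Rational(298, 11))
Add(Mul(Add(Function('v')(-21), -1537), Pow(Add(20526, -11907), -1)), Function('S')(-103)) = Add(Mul(Add(-21, -1537), Pow(Add(20526, -11907), -1)), Rational(298, 11)) = Add(Mul(-1558, Pow(8619, -1)), Rational(298, 11)) = Add(Mul(-1558, Rational(1, 8619)), Rational(298, 11)) = Add(Rational(-1558, 8619), Rational(298, 11)) = Rational(2551324, 94809)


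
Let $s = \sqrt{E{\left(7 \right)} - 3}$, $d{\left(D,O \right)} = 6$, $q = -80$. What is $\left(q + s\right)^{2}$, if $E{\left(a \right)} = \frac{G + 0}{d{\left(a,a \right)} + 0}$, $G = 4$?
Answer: $\frac{\left(240 - i \sqrt{21}\right)^{2}}{9} \approx 6397.7 - 244.4 i$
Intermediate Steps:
$E{\left(a \right)} = \frac{2}{3}$ ($E{\left(a \right)} = \frac{4 + 0}{6 + 0} = \frac{4}{6} = 4 \cdot \frac{1}{6} = \frac{2}{3}$)
$s = \frac{i \sqrt{21}}{3}$ ($s = \sqrt{\frac{2}{3} - 3} = \sqrt{- \frac{7}{3}} = \frac{i \sqrt{21}}{3} \approx 1.5275 i$)
$\left(q + s\right)^{2} = \left(-80 + \frac{i \sqrt{21}}{3}\right)^{2}$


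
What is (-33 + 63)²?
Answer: 900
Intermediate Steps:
(-33 + 63)² = 30² = 900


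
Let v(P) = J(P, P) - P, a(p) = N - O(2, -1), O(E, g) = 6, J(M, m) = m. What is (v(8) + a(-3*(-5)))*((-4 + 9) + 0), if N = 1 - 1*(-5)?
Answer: 0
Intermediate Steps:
N = 6 (N = 1 + 5 = 6)
a(p) = 0 (a(p) = 6 - 1*6 = 6 - 6 = 0)
v(P) = 0 (v(P) = P - P = 0)
(v(8) + a(-3*(-5)))*((-4 + 9) + 0) = (0 + 0)*((-4 + 9) + 0) = 0*(5 + 0) = 0*5 = 0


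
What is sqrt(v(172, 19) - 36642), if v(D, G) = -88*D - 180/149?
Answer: I*sqrt(1149550198)/149 ≈ 227.55*I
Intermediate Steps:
v(D, G) = -180/149 - 88*D (v(D, G) = -88*D - 180*1/149 = -88*D - 180/149 = -180/149 - 88*D)
sqrt(v(172, 19) - 36642) = sqrt((-180/149 - 88*172) - 36642) = sqrt((-180/149 - 15136) - 36642) = sqrt(-2255444/149 - 36642) = sqrt(-7715102/149) = I*sqrt(1149550198)/149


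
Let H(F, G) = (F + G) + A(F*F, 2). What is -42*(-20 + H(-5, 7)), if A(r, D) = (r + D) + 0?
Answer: -378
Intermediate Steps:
A(r, D) = D + r (A(r, D) = (D + r) + 0 = D + r)
H(F, G) = 2 + F + G + F² (H(F, G) = (F + G) + (2 + F*F) = (F + G) + (2 + F²) = 2 + F + G + F²)
-42*(-20 + H(-5, 7)) = -42*(-20 + (2 - 5 + 7 + (-5)²)) = -42*(-20 + (2 - 5 + 7 + 25)) = -42*(-20 + 29) = -42*9 = -378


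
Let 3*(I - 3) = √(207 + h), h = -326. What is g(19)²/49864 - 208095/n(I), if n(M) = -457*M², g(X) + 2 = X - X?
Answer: (-11673496532*I + 4113*√119)/(5696962*(9*√119 + 19*I)) ≈ -3.8932 - 20.117*I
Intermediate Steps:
g(X) = -2 (g(X) = -2 + (X - X) = -2 + 0 = -2)
I = 3 + I*√119/3 (I = 3 + √(207 - 326)/3 = 3 + √(-119)/3 = 3 + (I*√119)/3 = 3 + I*√119/3 ≈ 3.0 + 3.6362*I)
g(19)²/49864 - 208095/n(I) = (-2)²/49864 - 208095*(-1/(457*(3 + I*√119/3)²)) = 4*(1/49864) - (-208095)/(457*(3 + I*√119/3)²) = 1/12466 + 208095/(457*(3 + I*√119/3)²)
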